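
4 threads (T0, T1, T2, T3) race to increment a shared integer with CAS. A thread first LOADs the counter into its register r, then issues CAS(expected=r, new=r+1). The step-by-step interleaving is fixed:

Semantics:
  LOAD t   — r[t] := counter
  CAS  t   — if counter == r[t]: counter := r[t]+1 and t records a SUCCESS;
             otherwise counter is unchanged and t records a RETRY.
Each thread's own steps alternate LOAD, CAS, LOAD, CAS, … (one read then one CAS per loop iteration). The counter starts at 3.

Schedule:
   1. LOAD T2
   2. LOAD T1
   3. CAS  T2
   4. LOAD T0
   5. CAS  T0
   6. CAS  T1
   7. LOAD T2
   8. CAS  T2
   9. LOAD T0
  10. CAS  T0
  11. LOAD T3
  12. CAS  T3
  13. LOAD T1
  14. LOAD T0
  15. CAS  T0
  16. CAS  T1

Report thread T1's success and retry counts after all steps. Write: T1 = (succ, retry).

   1) LOAD T2:  M=3  r_T2=3
   2) LOAD T1:  M=3  r_T1=3
   3) CAS  T2:  M=4  r_T2=3 ✓
   4) LOAD T0:  M=4  r_T0=4
   5) CAS  T0:  M=5  r_T0=4 ✓
   6) CAS  T1:  M=5  r_T1=3 ✗
   7) LOAD T2:  M=5  r_T2=5
   8) CAS  T2:  M=6  r_T2=5 ✓
   9) LOAD T0:  M=6  r_T0=6
  10) CAS  T0:  M=7  r_T0=6 ✓
  11) LOAD T3:  M=7  r_T3=7
  12) CAS  T3:  M=8  r_T3=7 ✓
  13) LOAD T1:  M=8  r_T1=8
  14) LOAD T0:  M=8  r_T0=8
  15) CAS  T0:  M=9  r_T0=8 ✓
  16) CAS  T1:  M=9  r_T1=8 ✗

T1 = (0, 2)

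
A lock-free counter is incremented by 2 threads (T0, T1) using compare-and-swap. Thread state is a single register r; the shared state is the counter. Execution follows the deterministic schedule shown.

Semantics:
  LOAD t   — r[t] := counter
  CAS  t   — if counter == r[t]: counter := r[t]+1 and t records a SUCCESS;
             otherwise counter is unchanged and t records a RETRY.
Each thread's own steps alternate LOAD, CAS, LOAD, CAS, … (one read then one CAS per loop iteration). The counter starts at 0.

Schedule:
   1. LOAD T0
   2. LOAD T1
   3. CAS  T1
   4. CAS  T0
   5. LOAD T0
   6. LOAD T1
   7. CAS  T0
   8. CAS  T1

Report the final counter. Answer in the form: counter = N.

counter = 2

step 1: T0 LOAD ⇒ load; ctr=0 reg=0
step 2: T1 LOAD ⇒ load; ctr=0 reg=0
step 3: T1 CAS ⇒ ok; ctr=1 reg=0
step 4: T0 CAS ⇒ retry; ctr=1 reg=0
step 5: T0 LOAD ⇒ load; ctr=1 reg=1
step 6: T1 LOAD ⇒ load; ctr=1 reg=1
step 7: T0 CAS ⇒ ok; ctr=2 reg=1
step 8: T1 CAS ⇒ retry; ctr=2 reg=1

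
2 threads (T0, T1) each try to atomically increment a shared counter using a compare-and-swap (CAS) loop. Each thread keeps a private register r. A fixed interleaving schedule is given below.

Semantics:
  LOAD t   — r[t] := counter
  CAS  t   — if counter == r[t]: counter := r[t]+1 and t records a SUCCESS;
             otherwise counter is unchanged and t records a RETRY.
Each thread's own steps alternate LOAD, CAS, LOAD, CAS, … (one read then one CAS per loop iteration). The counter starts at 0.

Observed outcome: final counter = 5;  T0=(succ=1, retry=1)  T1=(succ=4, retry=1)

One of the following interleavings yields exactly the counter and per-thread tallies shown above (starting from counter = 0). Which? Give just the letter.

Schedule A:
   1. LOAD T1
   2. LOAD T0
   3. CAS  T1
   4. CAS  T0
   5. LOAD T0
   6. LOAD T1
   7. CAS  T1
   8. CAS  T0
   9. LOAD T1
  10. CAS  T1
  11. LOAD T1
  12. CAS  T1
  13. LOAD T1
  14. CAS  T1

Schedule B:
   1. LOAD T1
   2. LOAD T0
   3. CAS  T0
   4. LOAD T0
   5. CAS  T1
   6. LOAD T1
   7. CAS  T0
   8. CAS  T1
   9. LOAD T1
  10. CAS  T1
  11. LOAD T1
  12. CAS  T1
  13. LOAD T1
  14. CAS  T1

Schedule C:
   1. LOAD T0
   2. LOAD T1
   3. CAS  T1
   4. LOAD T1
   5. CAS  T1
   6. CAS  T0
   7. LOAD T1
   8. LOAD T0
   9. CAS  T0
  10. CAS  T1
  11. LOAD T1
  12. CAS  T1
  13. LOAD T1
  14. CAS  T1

Tracing schedule C:
   1) LOAD T0:  M=0  r_T0=0
   2) LOAD T1:  M=0  r_T1=0
   3) CAS  T1:  M=1  r_T1=0 ✓
   4) LOAD T1:  M=1  r_T1=1
   5) CAS  T1:  M=2  r_T1=1 ✓
   6) CAS  T0:  M=2  r_T0=0 ✗
   7) LOAD T1:  M=2  r_T1=2
   8) LOAD T0:  M=2  r_T0=2
   9) CAS  T0:  M=3  r_T0=2 ✓
  10) CAS  T1:  M=3  r_T1=2 ✗
  11) LOAD T1:  M=3  r_T1=3
  12) CAS  T1:  M=4  r_T1=3 ✓
  13) LOAD T1:  M=4  r_T1=4
  14) CAS  T1:  M=5  r_T1=4 ✓

C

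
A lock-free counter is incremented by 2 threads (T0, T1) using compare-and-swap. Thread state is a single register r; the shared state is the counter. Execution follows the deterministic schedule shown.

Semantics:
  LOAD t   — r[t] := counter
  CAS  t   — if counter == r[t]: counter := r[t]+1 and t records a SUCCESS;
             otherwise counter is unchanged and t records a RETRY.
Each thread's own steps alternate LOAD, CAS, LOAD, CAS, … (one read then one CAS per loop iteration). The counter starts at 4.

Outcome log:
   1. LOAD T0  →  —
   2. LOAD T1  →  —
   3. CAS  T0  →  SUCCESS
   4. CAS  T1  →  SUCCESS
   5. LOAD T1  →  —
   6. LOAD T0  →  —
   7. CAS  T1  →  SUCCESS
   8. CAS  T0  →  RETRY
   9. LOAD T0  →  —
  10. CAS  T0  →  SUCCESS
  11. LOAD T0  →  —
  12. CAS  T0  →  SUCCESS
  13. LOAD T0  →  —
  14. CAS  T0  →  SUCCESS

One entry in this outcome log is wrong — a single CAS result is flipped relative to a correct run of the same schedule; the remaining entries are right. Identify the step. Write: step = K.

Re-executing:
step 1: T0 LOAD ⇒ load; ctr=4 reg=4
step 2: T1 LOAD ⇒ load; ctr=4 reg=4
step 3: T0 CAS ⇒ ok; ctr=5 reg=4
step 4: T1 CAS ⇒ retry; ctr=5 reg=4
step 5: T1 LOAD ⇒ load; ctr=5 reg=5
step 6: T0 LOAD ⇒ load; ctr=5 reg=5
step 7: T1 CAS ⇒ ok; ctr=6 reg=5
step 8: T0 CAS ⇒ retry; ctr=6 reg=5
step 9: T0 LOAD ⇒ load; ctr=6 reg=6
step 10: T0 CAS ⇒ ok; ctr=7 reg=6
step 11: T0 LOAD ⇒ load; ctr=7 reg=7
step 12: T0 CAS ⇒ ok; ctr=8 reg=7
step 13: T0 LOAD ⇒ load; ctr=8 reg=8
step 14: T0 CAS ⇒ ok; ctr=9 reg=8
Mismatch at 4.

step = 4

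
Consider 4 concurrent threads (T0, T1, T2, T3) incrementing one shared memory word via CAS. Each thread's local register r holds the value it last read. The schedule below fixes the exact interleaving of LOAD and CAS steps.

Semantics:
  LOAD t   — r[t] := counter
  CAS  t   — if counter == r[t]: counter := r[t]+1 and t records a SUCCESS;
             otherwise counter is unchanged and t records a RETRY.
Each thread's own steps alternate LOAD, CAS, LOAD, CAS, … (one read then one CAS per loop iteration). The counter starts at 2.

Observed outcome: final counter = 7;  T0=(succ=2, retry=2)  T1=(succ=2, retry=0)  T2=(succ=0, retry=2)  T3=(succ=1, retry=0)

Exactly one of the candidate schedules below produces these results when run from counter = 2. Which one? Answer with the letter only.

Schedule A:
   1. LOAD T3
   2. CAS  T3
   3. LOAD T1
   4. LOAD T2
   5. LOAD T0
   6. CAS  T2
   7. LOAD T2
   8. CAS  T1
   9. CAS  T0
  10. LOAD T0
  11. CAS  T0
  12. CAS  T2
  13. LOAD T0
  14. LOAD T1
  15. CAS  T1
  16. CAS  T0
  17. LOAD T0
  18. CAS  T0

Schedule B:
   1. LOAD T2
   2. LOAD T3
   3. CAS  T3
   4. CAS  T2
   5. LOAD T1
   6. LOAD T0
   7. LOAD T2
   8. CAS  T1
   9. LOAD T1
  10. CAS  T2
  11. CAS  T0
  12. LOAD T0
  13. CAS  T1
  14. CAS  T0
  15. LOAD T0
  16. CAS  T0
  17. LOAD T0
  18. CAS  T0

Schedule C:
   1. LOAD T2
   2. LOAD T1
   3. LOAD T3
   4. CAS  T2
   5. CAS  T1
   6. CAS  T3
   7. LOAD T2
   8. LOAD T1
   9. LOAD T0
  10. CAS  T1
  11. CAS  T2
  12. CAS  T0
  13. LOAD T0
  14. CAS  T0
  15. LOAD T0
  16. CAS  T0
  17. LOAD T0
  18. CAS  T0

B

Run B:
1. LOAD T2 → mem=2 r[T2]=2 [LOAD]
2. LOAD T3 → mem=2 r[T3]=2 [LOAD]
3. CAS T3 → mem=3 r[T3]=2 [OK]
4. CAS T2 → mem=3 r[T2]=2 [RETRY]
5. LOAD T1 → mem=3 r[T1]=3 [LOAD]
6. LOAD T0 → mem=3 r[T0]=3 [LOAD]
7. LOAD T2 → mem=3 r[T2]=3 [LOAD]
8. CAS T1 → mem=4 r[T1]=3 [OK]
9. LOAD T1 → mem=4 r[T1]=4 [LOAD]
10. CAS T2 → mem=4 r[T2]=3 [RETRY]
11. CAS T0 → mem=4 r[T0]=3 [RETRY]
12. LOAD T0 → mem=4 r[T0]=4 [LOAD]
13. CAS T1 → mem=5 r[T1]=4 [OK]
14. CAS T0 → mem=5 r[T0]=4 [RETRY]
15. LOAD T0 → mem=5 r[T0]=5 [LOAD]
16. CAS T0 → mem=6 r[T0]=5 [OK]
17. LOAD T0 → mem=6 r[T0]=6 [LOAD]
18. CAS T0 → mem=7 r[T0]=6 [OK]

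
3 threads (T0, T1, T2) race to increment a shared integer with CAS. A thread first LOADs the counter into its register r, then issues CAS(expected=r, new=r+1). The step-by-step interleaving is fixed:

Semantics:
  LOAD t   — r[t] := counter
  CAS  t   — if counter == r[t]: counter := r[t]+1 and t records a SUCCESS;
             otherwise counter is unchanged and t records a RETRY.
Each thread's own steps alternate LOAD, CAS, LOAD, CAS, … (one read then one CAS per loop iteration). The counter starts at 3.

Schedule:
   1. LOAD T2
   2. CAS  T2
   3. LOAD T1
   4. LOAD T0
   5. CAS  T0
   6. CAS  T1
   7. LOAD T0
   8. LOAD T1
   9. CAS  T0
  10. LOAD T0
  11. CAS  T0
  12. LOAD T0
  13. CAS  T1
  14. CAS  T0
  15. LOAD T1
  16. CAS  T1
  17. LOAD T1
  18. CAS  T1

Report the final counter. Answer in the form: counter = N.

[1] T2.load  rd  (counter 3, T2.r 3)
[2] T2.cas  hit  (counter 4, T2.r 3)
[3] T1.load  rd  (counter 4, T1.r 4)
[4] T0.load  rd  (counter 4, T0.r 4)
[5] T0.cas  hit  (counter 5, T0.r 4)
[6] T1.cas  miss  (counter 5, T1.r 4)
[7] T0.load  rd  (counter 5, T0.r 5)
[8] T1.load  rd  (counter 5, T1.r 5)
[9] T0.cas  hit  (counter 6, T0.r 5)
[10] T0.load  rd  (counter 6, T0.r 6)
[11] T0.cas  hit  (counter 7, T0.r 6)
[12] T0.load  rd  (counter 7, T0.r 7)
[13] T1.cas  miss  (counter 7, T1.r 5)
[14] T0.cas  hit  (counter 8, T0.r 7)
[15] T1.load  rd  (counter 8, T1.r 8)
[16] T1.cas  hit  (counter 9, T1.r 8)
[17] T1.load  rd  (counter 9, T1.r 9)
[18] T1.cas  hit  (counter 10, T1.r 9)

counter = 10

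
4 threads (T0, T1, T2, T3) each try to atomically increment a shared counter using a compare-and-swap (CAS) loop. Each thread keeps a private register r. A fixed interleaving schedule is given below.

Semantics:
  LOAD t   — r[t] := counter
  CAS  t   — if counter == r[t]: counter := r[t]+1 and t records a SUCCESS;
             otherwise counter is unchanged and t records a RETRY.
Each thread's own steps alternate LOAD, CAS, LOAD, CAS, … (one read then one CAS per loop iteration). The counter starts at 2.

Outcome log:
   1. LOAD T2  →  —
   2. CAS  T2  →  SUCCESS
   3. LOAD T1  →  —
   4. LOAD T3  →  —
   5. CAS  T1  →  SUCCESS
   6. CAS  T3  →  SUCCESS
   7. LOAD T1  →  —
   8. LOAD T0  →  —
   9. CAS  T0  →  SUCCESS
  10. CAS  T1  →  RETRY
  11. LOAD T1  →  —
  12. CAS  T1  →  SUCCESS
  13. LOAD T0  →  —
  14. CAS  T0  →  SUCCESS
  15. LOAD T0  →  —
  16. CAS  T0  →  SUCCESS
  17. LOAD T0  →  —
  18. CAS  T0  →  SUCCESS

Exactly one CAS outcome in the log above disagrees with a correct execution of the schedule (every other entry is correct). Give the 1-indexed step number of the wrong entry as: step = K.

Correct run:
[1] T2.load  rd  (counter 2, T2.r 2)
[2] T2.cas  hit  (counter 3, T2.r 2)
[3] T1.load  rd  (counter 3, T1.r 3)
[4] T3.load  rd  (counter 3, T3.r 3)
[5] T1.cas  hit  (counter 4, T1.r 3)
[6] T3.cas  miss  (counter 4, T3.r 3)
[7] T1.load  rd  (counter 4, T1.r 4)
[8] T0.load  rd  (counter 4, T0.r 4)
[9] T0.cas  hit  (counter 5, T0.r 4)
[10] T1.cas  miss  (counter 5, T1.r 4)
[11] T1.load  rd  (counter 5, T1.r 5)
[12] T1.cas  hit  (counter 6, T1.r 5)
[13] T0.load  rd  (counter 6, T0.r 6)
[14] T0.cas  hit  (counter 7, T0.r 6)
[15] T0.load  rd  (counter 7, T0.r 7)
[16] T0.cas  hit  (counter 8, T0.r 7)
[17] T0.load  rd  (counter 8, T0.r 8)
[18] T0.cas  hit  (counter 9, T0.r 8)
Flip is step 6.

step = 6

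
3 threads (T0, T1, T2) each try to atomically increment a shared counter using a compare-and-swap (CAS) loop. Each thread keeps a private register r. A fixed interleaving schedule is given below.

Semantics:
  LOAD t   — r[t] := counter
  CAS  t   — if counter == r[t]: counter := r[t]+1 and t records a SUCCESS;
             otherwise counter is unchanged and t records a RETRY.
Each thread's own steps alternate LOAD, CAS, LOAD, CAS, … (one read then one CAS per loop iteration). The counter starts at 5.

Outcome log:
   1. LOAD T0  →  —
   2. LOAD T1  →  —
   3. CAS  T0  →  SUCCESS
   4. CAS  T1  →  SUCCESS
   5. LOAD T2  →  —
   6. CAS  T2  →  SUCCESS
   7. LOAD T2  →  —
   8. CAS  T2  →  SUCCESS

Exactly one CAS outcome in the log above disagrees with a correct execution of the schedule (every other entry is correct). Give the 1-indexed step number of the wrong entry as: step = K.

step = 4

Reference trace:
T0 LOAD — after: cnt=5, r=5 — load
T1 LOAD — after: cnt=5, r=5 — load
T0 CAS — after: cnt=6, r=5 — ok
T1 CAS — after: cnt=6, r=5 — retry
T2 LOAD — after: cnt=6, r=6 — load
T2 CAS — after: cnt=7, r=6 — ok
T2 LOAD — after: cnt=7, r=7 — load
T2 CAS — after: cnt=8, r=7 — ok
Mismatch at 4.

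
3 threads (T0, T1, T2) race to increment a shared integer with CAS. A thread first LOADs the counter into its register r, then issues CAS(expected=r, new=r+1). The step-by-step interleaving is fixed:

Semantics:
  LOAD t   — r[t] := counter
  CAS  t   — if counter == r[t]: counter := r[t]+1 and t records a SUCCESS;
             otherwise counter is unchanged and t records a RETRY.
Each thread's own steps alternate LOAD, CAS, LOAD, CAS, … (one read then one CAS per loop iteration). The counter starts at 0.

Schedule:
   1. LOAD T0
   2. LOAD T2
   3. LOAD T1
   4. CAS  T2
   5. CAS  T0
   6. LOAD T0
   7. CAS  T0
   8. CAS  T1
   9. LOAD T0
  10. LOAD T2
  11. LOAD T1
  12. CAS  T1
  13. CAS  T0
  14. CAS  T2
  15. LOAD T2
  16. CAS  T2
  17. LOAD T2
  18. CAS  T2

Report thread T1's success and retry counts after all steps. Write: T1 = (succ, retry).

1. LOAD T0 → mem=0 r[T0]=0 [LOAD]
2. LOAD T2 → mem=0 r[T2]=0 [LOAD]
3. LOAD T1 → mem=0 r[T1]=0 [LOAD]
4. CAS T2 → mem=1 r[T2]=0 [OK]
5. CAS T0 → mem=1 r[T0]=0 [RETRY]
6. LOAD T0 → mem=1 r[T0]=1 [LOAD]
7. CAS T0 → mem=2 r[T0]=1 [OK]
8. CAS T1 → mem=2 r[T1]=0 [RETRY]
9. LOAD T0 → mem=2 r[T0]=2 [LOAD]
10. LOAD T2 → mem=2 r[T2]=2 [LOAD]
11. LOAD T1 → mem=2 r[T1]=2 [LOAD]
12. CAS T1 → mem=3 r[T1]=2 [OK]
13. CAS T0 → mem=3 r[T0]=2 [RETRY]
14. CAS T2 → mem=3 r[T2]=2 [RETRY]
15. LOAD T2 → mem=3 r[T2]=3 [LOAD]
16. CAS T2 → mem=4 r[T2]=3 [OK]
17. LOAD T2 → mem=4 r[T2]=4 [LOAD]
18. CAS T2 → mem=5 r[T2]=4 [OK]

T1 = (1, 1)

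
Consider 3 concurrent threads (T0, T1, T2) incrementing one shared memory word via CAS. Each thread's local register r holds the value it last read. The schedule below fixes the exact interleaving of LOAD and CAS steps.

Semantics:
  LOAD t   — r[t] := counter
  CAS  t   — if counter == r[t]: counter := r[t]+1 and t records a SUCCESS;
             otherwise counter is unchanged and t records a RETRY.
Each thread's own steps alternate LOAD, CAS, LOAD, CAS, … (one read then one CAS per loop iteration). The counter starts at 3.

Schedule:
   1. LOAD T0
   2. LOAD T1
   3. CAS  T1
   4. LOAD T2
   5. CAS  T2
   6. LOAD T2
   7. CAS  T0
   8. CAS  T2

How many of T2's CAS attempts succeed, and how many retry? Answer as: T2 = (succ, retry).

T2 = (2, 0)

1. LOAD T0 → mem=3 r[T0]=3 [LOAD]
2. LOAD T1 → mem=3 r[T1]=3 [LOAD]
3. CAS T1 → mem=4 r[T1]=3 [OK]
4. LOAD T2 → mem=4 r[T2]=4 [LOAD]
5. CAS T2 → mem=5 r[T2]=4 [OK]
6. LOAD T2 → mem=5 r[T2]=5 [LOAD]
7. CAS T0 → mem=5 r[T0]=3 [RETRY]
8. CAS T2 → mem=6 r[T2]=5 [OK]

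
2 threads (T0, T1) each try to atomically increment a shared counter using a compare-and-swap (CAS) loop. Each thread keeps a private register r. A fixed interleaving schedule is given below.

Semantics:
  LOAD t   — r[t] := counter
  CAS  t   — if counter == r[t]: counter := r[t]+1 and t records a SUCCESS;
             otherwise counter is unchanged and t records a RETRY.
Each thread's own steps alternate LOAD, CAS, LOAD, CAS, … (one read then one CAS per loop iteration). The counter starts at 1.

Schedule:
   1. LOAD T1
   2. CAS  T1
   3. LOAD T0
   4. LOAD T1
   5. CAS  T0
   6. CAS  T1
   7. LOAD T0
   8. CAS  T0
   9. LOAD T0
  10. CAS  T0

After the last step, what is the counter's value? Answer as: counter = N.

counter = 5

1. LOAD T1 → mem=1 r[T1]=1 [LOAD]
2. CAS T1 → mem=2 r[T1]=1 [OK]
3. LOAD T0 → mem=2 r[T0]=2 [LOAD]
4. LOAD T1 → mem=2 r[T1]=2 [LOAD]
5. CAS T0 → mem=3 r[T0]=2 [OK]
6. CAS T1 → mem=3 r[T1]=2 [RETRY]
7. LOAD T0 → mem=3 r[T0]=3 [LOAD]
8. CAS T0 → mem=4 r[T0]=3 [OK]
9. LOAD T0 → mem=4 r[T0]=4 [LOAD]
10. CAS T0 → mem=5 r[T0]=4 [OK]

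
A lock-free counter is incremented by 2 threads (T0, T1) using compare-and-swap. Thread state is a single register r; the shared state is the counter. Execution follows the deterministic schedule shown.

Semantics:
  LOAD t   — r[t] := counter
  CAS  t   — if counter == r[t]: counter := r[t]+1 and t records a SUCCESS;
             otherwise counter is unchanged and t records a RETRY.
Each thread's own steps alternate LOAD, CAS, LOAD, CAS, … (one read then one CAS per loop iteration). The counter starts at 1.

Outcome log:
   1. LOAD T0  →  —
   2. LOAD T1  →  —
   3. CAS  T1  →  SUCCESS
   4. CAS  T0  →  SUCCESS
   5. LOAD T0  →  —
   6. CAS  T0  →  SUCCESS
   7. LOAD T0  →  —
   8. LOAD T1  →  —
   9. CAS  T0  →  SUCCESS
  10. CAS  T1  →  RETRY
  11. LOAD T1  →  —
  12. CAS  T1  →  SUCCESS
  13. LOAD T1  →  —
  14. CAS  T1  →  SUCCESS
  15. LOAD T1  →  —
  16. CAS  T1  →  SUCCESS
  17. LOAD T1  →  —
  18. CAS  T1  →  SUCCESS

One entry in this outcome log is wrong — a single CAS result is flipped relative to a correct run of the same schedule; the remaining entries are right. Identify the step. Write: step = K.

step = 4

Correct run:
#1 T0 reads 1
#2 T1 reads 1
#3 T1 CAS(1→2) writes; counter now 2
#4 T0 CAS(1→2) fails; counter now 2
#5 T0 reads 2
#6 T0 CAS(2→3) writes; counter now 3
#7 T0 reads 3
#8 T1 reads 3
#9 T0 CAS(3→4) writes; counter now 4
#10 T1 CAS(3→4) fails; counter now 4
#11 T1 reads 4
#12 T1 CAS(4→5) writes; counter now 5
#13 T1 reads 5
#14 T1 CAS(5→6) writes; counter now 6
#15 T1 reads 6
#16 T1 CAS(6→7) writes; counter now 7
#17 T1 reads 7
#18 T1 CAS(7→8) writes; counter now 8
Flip is step 4.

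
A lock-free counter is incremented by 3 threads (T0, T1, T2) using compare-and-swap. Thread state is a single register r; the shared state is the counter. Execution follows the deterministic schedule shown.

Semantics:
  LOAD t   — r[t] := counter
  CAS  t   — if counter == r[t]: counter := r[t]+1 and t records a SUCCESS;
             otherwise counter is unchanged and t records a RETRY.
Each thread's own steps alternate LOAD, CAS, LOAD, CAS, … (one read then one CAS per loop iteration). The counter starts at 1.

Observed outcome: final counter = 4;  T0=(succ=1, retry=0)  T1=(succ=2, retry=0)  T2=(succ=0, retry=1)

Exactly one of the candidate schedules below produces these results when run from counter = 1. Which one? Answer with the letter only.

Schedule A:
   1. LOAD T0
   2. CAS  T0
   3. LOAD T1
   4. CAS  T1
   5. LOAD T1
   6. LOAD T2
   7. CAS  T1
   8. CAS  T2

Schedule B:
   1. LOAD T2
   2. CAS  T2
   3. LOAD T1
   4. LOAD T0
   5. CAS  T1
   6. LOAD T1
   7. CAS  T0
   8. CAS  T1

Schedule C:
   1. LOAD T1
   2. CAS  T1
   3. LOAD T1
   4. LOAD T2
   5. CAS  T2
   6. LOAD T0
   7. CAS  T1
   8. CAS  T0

A

Simulating candidate A:
[1] T0.load  rd  (counter 1, T0.r 1)
[2] T0.cas  hit  (counter 2, T0.r 1)
[3] T1.load  rd  (counter 2, T1.r 2)
[4] T1.cas  hit  (counter 3, T1.r 2)
[5] T1.load  rd  (counter 3, T1.r 3)
[6] T2.load  rd  (counter 3, T2.r 3)
[7] T1.cas  hit  (counter 4, T1.r 3)
[8] T2.cas  miss  (counter 4, T2.r 3)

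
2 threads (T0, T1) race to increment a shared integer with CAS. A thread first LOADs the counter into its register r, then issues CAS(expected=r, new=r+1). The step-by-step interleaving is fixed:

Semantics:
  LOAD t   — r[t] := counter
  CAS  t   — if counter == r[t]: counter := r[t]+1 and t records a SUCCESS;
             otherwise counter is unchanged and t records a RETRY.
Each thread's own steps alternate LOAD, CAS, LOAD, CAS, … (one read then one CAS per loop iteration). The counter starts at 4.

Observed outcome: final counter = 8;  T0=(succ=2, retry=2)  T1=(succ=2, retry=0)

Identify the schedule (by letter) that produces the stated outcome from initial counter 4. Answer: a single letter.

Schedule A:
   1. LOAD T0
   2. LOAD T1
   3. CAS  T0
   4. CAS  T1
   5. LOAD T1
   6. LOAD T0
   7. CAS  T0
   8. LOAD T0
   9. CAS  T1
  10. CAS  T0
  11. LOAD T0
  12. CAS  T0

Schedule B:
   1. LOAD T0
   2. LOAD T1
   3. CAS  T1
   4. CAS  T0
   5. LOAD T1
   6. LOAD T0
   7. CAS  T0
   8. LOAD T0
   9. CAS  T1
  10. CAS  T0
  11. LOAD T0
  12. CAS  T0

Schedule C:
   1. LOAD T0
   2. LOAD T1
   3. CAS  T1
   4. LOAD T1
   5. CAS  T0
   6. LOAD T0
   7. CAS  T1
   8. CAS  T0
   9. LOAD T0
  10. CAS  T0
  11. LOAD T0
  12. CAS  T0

C

Run C:
   1) LOAD T0:  M=4  r_T0=4
   2) LOAD T1:  M=4  r_T1=4
   3) CAS  T1:  M=5  r_T1=4 ✓
   4) LOAD T1:  M=5  r_T1=5
   5) CAS  T0:  M=5  r_T0=4 ✗
   6) LOAD T0:  M=5  r_T0=5
   7) CAS  T1:  M=6  r_T1=5 ✓
   8) CAS  T0:  M=6  r_T0=5 ✗
   9) LOAD T0:  M=6  r_T0=6
  10) CAS  T0:  M=7  r_T0=6 ✓
  11) LOAD T0:  M=7  r_T0=7
  12) CAS  T0:  M=8  r_T0=7 ✓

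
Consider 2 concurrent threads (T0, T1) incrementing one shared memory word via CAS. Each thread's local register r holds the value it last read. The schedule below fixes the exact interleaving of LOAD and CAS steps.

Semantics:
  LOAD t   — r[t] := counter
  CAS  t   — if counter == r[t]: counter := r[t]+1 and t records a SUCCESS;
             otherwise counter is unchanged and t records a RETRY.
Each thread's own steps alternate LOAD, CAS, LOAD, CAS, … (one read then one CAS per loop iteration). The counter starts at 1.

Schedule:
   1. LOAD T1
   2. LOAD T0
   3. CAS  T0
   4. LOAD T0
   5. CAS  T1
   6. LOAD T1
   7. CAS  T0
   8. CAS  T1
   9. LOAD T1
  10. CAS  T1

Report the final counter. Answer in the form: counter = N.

step 1: T1 LOAD ⇒ load; ctr=1 reg=1
step 2: T0 LOAD ⇒ load; ctr=1 reg=1
step 3: T0 CAS ⇒ ok; ctr=2 reg=1
step 4: T0 LOAD ⇒ load; ctr=2 reg=2
step 5: T1 CAS ⇒ retry; ctr=2 reg=1
step 6: T1 LOAD ⇒ load; ctr=2 reg=2
step 7: T0 CAS ⇒ ok; ctr=3 reg=2
step 8: T1 CAS ⇒ retry; ctr=3 reg=2
step 9: T1 LOAD ⇒ load; ctr=3 reg=3
step 10: T1 CAS ⇒ ok; ctr=4 reg=3

counter = 4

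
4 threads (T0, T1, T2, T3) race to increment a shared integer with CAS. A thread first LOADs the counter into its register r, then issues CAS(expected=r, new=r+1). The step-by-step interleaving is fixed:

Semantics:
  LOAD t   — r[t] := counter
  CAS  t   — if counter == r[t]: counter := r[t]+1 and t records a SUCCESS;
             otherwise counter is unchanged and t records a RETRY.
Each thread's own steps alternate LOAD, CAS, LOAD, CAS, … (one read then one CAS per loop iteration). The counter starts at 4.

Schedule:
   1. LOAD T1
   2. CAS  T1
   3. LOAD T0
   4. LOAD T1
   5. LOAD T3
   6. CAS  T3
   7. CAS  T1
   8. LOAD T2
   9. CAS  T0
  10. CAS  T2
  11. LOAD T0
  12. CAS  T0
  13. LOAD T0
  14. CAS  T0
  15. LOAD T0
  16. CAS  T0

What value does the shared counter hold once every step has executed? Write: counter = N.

T1 LOAD — after: cnt=4, r=4 — load
T1 CAS — after: cnt=5, r=4 — ok
T0 LOAD — after: cnt=5, r=5 — load
T1 LOAD — after: cnt=5, r=5 — load
T3 LOAD — after: cnt=5, r=5 — load
T3 CAS — after: cnt=6, r=5 — ok
T1 CAS — after: cnt=6, r=5 — retry
T2 LOAD — after: cnt=6, r=6 — load
T0 CAS — after: cnt=6, r=5 — retry
T2 CAS — after: cnt=7, r=6 — ok
T0 LOAD — after: cnt=7, r=7 — load
T0 CAS — after: cnt=8, r=7 — ok
T0 LOAD — after: cnt=8, r=8 — load
T0 CAS — after: cnt=9, r=8 — ok
T0 LOAD — after: cnt=9, r=9 — load
T0 CAS — after: cnt=10, r=9 — ok

counter = 10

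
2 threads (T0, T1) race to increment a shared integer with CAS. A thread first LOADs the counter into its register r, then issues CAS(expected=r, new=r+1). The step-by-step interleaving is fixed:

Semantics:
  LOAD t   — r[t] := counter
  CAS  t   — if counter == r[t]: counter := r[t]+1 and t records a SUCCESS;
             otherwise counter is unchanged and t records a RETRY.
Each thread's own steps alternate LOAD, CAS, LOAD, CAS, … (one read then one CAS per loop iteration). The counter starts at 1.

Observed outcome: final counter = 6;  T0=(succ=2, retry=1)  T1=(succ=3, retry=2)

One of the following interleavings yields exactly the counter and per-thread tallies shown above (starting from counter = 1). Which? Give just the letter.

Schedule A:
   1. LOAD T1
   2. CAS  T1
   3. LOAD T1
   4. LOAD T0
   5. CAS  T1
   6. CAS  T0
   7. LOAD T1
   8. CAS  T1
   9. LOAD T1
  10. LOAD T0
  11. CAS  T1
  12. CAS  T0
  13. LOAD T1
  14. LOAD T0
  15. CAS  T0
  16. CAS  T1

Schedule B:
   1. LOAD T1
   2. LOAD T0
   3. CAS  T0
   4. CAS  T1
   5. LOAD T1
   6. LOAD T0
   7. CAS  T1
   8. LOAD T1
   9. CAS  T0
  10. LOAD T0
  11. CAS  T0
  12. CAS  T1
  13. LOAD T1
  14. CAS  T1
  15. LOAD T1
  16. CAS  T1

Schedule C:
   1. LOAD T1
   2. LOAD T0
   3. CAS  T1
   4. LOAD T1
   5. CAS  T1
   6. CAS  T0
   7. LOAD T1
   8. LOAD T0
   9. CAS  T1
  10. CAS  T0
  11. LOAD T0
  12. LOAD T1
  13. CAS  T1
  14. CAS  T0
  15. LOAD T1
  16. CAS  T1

Simulating candidate B:
T1 LOAD — after: cnt=1, r=1 — load
T0 LOAD — after: cnt=1, r=1 — load
T0 CAS — after: cnt=2, r=1 — ok
T1 CAS — after: cnt=2, r=1 — retry
T1 LOAD — after: cnt=2, r=2 — load
T0 LOAD — after: cnt=2, r=2 — load
T1 CAS — after: cnt=3, r=2 — ok
T1 LOAD — after: cnt=3, r=3 — load
T0 CAS — after: cnt=3, r=2 — retry
T0 LOAD — after: cnt=3, r=3 — load
T0 CAS — after: cnt=4, r=3 — ok
T1 CAS — after: cnt=4, r=3 — retry
T1 LOAD — after: cnt=4, r=4 — load
T1 CAS — after: cnt=5, r=4 — ok
T1 LOAD — after: cnt=5, r=5 — load
T1 CAS — after: cnt=6, r=5 — ok

B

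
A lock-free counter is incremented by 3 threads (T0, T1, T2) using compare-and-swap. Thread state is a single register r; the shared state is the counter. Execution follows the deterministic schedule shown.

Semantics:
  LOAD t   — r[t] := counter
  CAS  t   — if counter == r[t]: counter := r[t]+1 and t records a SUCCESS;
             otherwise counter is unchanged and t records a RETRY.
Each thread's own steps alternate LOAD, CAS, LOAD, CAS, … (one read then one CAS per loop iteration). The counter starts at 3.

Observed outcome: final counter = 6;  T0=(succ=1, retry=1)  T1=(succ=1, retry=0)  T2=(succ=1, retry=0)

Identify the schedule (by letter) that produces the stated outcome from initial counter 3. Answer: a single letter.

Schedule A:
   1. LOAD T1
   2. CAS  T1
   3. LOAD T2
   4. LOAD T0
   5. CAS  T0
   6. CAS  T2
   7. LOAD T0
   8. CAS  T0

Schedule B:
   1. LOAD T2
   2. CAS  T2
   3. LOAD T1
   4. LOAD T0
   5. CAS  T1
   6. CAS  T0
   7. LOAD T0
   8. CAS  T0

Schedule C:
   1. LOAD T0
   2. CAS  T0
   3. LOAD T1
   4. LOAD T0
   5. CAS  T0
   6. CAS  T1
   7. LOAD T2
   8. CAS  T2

B

Tracing schedule B:
1. LOAD T2 → mem=3 r[T2]=3 [LOAD]
2. CAS T2 → mem=4 r[T2]=3 [OK]
3. LOAD T1 → mem=4 r[T1]=4 [LOAD]
4. LOAD T0 → mem=4 r[T0]=4 [LOAD]
5. CAS T1 → mem=5 r[T1]=4 [OK]
6. CAS T0 → mem=5 r[T0]=4 [RETRY]
7. LOAD T0 → mem=5 r[T0]=5 [LOAD]
8. CAS T0 → mem=6 r[T0]=5 [OK]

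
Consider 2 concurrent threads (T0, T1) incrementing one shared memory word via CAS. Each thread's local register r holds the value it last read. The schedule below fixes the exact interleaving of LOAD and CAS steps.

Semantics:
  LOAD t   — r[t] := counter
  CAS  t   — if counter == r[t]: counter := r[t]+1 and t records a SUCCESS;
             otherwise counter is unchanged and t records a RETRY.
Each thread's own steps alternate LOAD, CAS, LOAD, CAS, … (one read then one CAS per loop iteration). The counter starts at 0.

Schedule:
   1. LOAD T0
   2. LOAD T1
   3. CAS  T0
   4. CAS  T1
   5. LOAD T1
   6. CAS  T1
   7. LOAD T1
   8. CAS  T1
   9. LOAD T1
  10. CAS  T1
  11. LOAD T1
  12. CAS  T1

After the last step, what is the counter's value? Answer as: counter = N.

counter = 5

step 1: T0 LOAD ⇒ load; ctr=0 reg=0
step 2: T1 LOAD ⇒ load; ctr=0 reg=0
step 3: T0 CAS ⇒ ok; ctr=1 reg=0
step 4: T1 CAS ⇒ retry; ctr=1 reg=0
step 5: T1 LOAD ⇒ load; ctr=1 reg=1
step 6: T1 CAS ⇒ ok; ctr=2 reg=1
step 7: T1 LOAD ⇒ load; ctr=2 reg=2
step 8: T1 CAS ⇒ ok; ctr=3 reg=2
step 9: T1 LOAD ⇒ load; ctr=3 reg=3
step 10: T1 CAS ⇒ ok; ctr=4 reg=3
step 11: T1 LOAD ⇒ load; ctr=4 reg=4
step 12: T1 CAS ⇒ ok; ctr=5 reg=4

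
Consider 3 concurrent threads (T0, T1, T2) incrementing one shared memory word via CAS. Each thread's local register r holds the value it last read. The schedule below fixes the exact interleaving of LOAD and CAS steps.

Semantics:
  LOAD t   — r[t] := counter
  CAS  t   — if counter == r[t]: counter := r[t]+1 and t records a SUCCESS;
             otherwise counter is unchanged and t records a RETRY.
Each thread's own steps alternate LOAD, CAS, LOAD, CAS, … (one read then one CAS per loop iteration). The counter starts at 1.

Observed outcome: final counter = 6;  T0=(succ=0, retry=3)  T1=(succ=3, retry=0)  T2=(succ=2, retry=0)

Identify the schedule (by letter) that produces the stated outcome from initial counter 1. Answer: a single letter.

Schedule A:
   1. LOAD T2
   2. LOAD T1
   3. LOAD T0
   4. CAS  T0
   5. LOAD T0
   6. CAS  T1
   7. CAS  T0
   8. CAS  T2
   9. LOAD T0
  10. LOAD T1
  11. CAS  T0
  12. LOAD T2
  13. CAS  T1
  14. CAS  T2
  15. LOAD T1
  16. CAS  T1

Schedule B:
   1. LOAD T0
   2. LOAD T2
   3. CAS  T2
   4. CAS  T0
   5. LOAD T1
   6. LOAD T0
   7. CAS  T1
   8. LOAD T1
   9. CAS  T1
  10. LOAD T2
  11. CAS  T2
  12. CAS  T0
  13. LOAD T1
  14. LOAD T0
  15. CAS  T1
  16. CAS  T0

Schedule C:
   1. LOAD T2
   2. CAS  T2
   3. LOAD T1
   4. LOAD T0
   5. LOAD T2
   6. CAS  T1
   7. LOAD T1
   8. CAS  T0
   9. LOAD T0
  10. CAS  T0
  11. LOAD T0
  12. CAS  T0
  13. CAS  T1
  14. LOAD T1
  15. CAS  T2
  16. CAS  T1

Run B:
[1] T0.load  rd  (counter 1, T0.r 1)
[2] T2.load  rd  (counter 1, T2.r 1)
[3] T2.cas  hit  (counter 2, T2.r 1)
[4] T0.cas  miss  (counter 2, T0.r 1)
[5] T1.load  rd  (counter 2, T1.r 2)
[6] T0.load  rd  (counter 2, T0.r 2)
[7] T1.cas  hit  (counter 3, T1.r 2)
[8] T1.load  rd  (counter 3, T1.r 3)
[9] T1.cas  hit  (counter 4, T1.r 3)
[10] T2.load  rd  (counter 4, T2.r 4)
[11] T2.cas  hit  (counter 5, T2.r 4)
[12] T0.cas  miss  (counter 5, T0.r 2)
[13] T1.load  rd  (counter 5, T1.r 5)
[14] T0.load  rd  (counter 5, T0.r 5)
[15] T1.cas  hit  (counter 6, T1.r 5)
[16] T0.cas  miss  (counter 6, T0.r 5)

B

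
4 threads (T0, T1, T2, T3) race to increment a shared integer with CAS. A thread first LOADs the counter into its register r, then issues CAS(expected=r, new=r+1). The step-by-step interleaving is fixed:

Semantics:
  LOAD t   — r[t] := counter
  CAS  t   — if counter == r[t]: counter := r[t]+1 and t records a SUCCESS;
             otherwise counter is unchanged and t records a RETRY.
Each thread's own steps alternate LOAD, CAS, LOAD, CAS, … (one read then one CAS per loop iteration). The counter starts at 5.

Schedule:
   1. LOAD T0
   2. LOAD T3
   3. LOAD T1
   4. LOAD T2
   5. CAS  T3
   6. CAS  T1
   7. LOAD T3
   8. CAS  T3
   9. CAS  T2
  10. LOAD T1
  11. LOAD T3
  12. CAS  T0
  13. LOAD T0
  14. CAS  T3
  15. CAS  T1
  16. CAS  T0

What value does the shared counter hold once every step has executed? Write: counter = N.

counter = 8

step 1: T0 LOAD ⇒ load; ctr=5 reg=5
step 2: T3 LOAD ⇒ load; ctr=5 reg=5
step 3: T1 LOAD ⇒ load; ctr=5 reg=5
step 4: T2 LOAD ⇒ load; ctr=5 reg=5
step 5: T3 CAS ⇒ ok; ctr=6 reg=5
step 6: T1 CAS ⇒ retry; ctr=6 reg=5
step 7: T3 LOAD ⇒ load; ctr=6 reg=6
step 8: T3 CAS ⇒ ok; ctr=7 reg=6
step 9: T2 CAS ⇒ retry; ctr=7 reg=5
step 10: T1 LOAD ⇒ load; ctr=7 reg=7
step 11: T3 LOAD ⇒ load; ctr=7 reg=7
step 12: T0 CAS ⇒ retry; ctr=7 reg=5
step 13: T0 LOAD ⇒ load; ctr=7 reg=7
step 14: T3 CAS ⇒ ok; ctr=8 reg=7
step 15: T1 CAS ⇒ retry; ctr=8 reg=7
step 16: T0 CAS ⇒ retry; ctr=8 reg=7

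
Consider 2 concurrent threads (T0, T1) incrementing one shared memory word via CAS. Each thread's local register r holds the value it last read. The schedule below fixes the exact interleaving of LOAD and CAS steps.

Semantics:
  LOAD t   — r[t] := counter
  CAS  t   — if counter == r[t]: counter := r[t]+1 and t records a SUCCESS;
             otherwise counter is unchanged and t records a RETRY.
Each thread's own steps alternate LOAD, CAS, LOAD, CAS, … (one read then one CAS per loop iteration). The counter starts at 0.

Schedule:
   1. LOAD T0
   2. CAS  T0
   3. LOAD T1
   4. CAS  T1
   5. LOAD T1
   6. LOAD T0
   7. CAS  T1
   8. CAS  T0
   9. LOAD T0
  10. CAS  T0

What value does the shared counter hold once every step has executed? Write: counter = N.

T0 LOAD — after: cnt=0, r=0 — load
T0 CAS — after: cnt=1, r=0 — ok
T1 LOAD — after: cnt=1, r=1 — load
T1 CAS — after: cnt=2, r=1 — ok
T1 LOAD — after: cnt=2, r=2 — load
T0 LOAD — after: cnt=2, r=2 — load
T1 CAS — after: cnt=3, r=2 — ok
T0 CAS — after: cnt=3, r=2 — retry
T0 LOAD — after: cnt=3, r=3 — load
T0 CAS — after: cnt=4, r=3 — ok

counter = 4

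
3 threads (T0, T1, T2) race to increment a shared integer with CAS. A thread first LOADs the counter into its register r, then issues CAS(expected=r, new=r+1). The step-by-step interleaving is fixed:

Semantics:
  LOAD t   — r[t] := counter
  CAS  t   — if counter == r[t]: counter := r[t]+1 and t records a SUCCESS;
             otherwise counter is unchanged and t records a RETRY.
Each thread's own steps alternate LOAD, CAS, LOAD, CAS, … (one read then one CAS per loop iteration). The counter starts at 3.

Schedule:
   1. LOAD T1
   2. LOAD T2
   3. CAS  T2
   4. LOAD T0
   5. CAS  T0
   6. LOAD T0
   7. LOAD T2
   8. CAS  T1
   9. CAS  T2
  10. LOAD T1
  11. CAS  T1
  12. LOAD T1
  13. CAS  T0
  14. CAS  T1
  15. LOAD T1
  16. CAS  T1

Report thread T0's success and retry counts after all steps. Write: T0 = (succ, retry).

T0 = (1, 1)

T1 LOAD — after: cnt=3, r=3 — load
T2 LOAD — after: cnt=3, r=3 — load
T2 CAS — after: cnt=4, r=3 — ok
T0 LOAD — after: cnt=4, r=4 — load
T0 CAS — after: cnt=5, r=4 — ok
T0 LOAD — after: cnt=5, r=5 — load
T2 LOAD — after: cnt=5, r=5 — load
T1 CAS — after: cnt=5, r=3 — retry
T2 CAS — after: cnt=6, r=5 — ok
T1 LOAD — after: cnt=6, r=6 — load
T1 CAS — after: cnt=7, r=6 — ok
T1 LOAD — after: cnt=7, r=7 — load
T0 CAS — after: cnt=7, r=5 — retry
T1 CAS — after: cnt=8, r=7 — ok
T1 LOAD — after: cnt=8, r=8 — load
T1 CAS — after: cnt=9, r=8 — ok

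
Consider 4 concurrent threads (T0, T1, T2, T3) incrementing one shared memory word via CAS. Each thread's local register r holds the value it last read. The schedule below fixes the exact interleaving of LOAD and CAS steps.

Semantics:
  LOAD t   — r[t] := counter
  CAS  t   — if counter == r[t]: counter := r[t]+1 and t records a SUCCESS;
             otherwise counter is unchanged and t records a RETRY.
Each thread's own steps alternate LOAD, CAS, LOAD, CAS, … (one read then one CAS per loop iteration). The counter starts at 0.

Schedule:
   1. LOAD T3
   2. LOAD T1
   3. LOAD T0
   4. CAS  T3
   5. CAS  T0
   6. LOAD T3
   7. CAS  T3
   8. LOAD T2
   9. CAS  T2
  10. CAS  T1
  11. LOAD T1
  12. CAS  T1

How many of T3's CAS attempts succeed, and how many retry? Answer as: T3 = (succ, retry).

T3 = (2, 0)

step 1: T3 LOAD ⇒ load; ctr=0 reg=0
step 2: T1 LOAD ⇒ load; ctr=0 reg=0
step 3: T0 LOAD ⇒ load; ctr=0 reg=0
step 4: T3 CAS ⇒ ok; ctr=1 reg=0
step 5: T0 CAS ⇒ retry; ctr=1 reg=0
step 6: T3 LOAD ⇒ load; ctr=1 reg=1
step 7: T3 CAS ⇒ ok; ctr=2 reg=1
step 8: T2 LOAD ⇒ load; ctr=2 reg=2
step 9: T2 CAS ⇒ ok; ctr=3 reg=2
step 10: T1 CAS ⇒ retry; ctr=3 reg=0
step 11: T1 LOAD ⇒ load; ctr=3 reg=3
step 12: T1 CAS ⇒ ok; ctr=4 reg=3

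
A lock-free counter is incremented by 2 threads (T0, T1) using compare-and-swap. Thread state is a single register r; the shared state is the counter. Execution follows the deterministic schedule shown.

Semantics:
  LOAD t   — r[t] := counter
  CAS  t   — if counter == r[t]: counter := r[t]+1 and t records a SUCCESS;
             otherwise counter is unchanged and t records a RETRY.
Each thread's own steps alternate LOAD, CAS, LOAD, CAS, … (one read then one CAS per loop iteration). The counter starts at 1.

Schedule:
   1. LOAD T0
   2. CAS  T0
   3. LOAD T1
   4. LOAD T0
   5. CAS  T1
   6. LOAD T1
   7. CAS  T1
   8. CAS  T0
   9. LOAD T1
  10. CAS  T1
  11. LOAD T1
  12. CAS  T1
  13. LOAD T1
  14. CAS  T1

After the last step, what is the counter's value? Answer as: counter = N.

1. LOAD T0 → mem=1 r[T0]=1 [LOAD]
2. CAS T0 → mem=2 r[T0]=1 [OK]
3. LOAD T1 → mem=2 r[T1]=2 [LOAD]
4. LOAD T0 → mem=2 r[T0]=2 [LOAD]
5. CAS T1 → mem=3 r[T1]=2 [OK]
6. LOAD T1 → mem=3 r[T1]=3 [LOAD]
7. CAS T1 → mem=4 r[T1]=3 [OK]
8. CAS T0 → mem=4 r[T0]=2 [RETRY]
9. LOAD T1 → mem=4 r[T1]=4 [LOAD]
10. CAS T1 → mem=5 r[T1]=4 [OK]
11. LOAD T1 → mem=5 r[T1]=5 [LOAD]
12. CAS T1 → mem=6 r[T1]=5 [OK]
13. LOAD T1 → mem=6 r[T1]=6 [LOAD]
14. CAS T1 → mem=7 r[T1]=6 [OK]

counter = 7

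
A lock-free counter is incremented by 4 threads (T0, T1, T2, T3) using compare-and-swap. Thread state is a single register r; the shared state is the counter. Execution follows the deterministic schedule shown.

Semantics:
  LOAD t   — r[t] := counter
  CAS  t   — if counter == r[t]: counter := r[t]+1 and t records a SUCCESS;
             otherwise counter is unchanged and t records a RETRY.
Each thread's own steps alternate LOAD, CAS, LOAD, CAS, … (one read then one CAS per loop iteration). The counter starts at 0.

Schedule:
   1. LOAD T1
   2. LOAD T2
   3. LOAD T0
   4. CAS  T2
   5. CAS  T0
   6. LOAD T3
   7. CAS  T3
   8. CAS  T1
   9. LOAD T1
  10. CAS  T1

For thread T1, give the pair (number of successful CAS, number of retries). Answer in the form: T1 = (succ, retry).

#1 T1 reads 0
#2 T2 reads 0
#3 T0 reads 0
#4 T2 CAS(0→1) writes; counter now 1
#5 T0 CAS(0→1) fails; counter now 1
#6 T3 reads 1
#7 T3 CAS(1→2) writes; counter now 2
#8 T1 CAS(0→1) fails; counter now 2
#9 T1 reads 2
#10 T1 CAS(2→3) writes; counter now 3

T1 = (1, 1)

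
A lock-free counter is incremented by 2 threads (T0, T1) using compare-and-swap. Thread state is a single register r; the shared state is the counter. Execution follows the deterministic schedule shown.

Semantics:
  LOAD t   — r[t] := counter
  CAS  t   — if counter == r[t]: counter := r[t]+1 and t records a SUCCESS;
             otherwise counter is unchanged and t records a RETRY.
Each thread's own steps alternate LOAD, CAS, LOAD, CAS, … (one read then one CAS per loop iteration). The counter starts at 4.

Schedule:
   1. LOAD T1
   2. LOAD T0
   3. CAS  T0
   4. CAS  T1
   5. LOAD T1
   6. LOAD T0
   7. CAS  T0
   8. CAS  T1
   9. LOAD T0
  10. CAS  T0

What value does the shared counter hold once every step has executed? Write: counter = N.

counter = 7

1. LOAD T1 → mem=4 r[T1]=4 [LOAD]
2. LOAD T0 → mem=4 r[T0]=4 [LOAD]
3. CAS T0 → mem=5 r[T0]=4 [OK]
4. CAS T1 → mem=5 r[T1]=4 [RETRY]
5. LOAD T1 → mem=5 r[T1]=5 [LOAD]
6. LOAD T0 → mem=5 r[T0]=5 [LOAD]
7. CAS T0 → mem=6 r[T0]=5 [OK]
8. CAS T1 → mem=6 r[T1]=5 [RETRY]
9. LOAD T0 → mem=6 r[T0]=6 [LOAD]
10. CAS T0 → mem=7 r[T0]=6 [OK]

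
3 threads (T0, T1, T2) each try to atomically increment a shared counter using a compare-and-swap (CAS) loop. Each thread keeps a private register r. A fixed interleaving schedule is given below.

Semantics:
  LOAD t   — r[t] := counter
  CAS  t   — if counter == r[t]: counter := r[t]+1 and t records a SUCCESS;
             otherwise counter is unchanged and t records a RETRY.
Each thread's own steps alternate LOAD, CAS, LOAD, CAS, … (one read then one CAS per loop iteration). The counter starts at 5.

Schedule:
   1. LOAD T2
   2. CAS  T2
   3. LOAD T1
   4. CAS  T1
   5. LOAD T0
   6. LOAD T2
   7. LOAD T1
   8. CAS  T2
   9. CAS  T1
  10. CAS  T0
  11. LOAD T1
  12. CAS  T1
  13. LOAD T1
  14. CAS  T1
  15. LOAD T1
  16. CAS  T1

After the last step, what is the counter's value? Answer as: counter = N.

[1] T2.load  rd  (counter 5, T2.r 5)
[2] T2.cas  hit  (counter 6, T2.r 5)
[3] T1.load  rd  (counter 6, T1.r 6)
[4] T1.cas  hit  (counter 7, T1.r 6)
[5] T0.load  rd  (counter 7, T0.r 7)
[6] T2.load  rd  (counter 7, T2.r 7)
[7] T1.load  rd  (counter 7, T1.r 7)
[8] T2.cas  hit  (counter 8, T2.r 7)
[9] T1.cas  miss  (counter 8, T1.r 7)
[10] T0.cas  miss  (counter 8, T0.r 7)
[11] T1.load  rd  (counter 8, T1.r 8)
[12] T1.cas  hit  (counter 9, T1.r 8)
[13] T1.load  rd  (counter 9, T1.r 9)
[14] T1.cas  hit  (counter 10, T1.r 9)
[15] T1.load  rd  (counter 10, T1.r 10)
[16] T1.cas  hit  (counter 11, T1.r 10)

counter = 11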